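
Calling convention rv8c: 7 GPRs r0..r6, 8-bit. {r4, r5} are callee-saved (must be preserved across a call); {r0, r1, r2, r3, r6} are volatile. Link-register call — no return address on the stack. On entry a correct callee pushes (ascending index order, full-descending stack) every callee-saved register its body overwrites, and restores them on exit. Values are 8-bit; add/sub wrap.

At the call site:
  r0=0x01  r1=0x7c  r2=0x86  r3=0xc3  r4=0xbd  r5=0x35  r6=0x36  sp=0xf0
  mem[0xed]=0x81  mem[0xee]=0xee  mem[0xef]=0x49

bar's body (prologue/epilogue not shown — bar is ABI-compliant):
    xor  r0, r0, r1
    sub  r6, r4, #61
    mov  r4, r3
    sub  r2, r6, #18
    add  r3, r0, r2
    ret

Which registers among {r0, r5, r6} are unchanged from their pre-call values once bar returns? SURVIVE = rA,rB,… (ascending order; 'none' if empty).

SURVIVE = r5

prologue: push r4 → mem[0xef]=0xbd, sp=0xef
body[0] xor  r0, r0, r1 → r0=0x7d
body[1] sub  r6, r4, #61 → r6=0x80
body[2] mov  r4, r3 → r4=0xc3
body[3] sub  r2, r6, #18 → r2=0x6e
body[4] add  r3, r0, r2 → r3=0xeb
epilogue: pop r4=0xbd, sp=0xf0
r0: caller-saved, written=True
r5: callee-saved, written=False
r6: caller-saved, written=True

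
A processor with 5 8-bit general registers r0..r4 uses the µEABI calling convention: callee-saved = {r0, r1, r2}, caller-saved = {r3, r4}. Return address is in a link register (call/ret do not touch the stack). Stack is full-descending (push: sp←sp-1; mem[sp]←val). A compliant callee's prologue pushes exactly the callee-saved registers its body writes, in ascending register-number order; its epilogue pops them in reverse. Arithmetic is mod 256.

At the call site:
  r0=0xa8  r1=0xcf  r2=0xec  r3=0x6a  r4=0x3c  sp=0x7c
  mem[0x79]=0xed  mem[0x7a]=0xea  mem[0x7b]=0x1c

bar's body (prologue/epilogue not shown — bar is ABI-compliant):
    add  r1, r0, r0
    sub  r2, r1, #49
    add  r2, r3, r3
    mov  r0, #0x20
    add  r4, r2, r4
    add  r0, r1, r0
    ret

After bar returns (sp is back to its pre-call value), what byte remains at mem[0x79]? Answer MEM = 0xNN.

MEM = 0xec

prologue: push r0 -> mem[0x7b]=0xa8, sp=0x7b
prologue: push r1 -> mem[0x7a]=0xcf, sp=0x7a
prologue: push r2 -> mem[0x79]=0xec, sp=0x79
body[0] add  r1, r0, r0 -> r1=0x50
body[1] sub  r2, r1, #49 -> r2=0x1f
body[2] add  r2, r3, r3 -> r2=0xd4
body[3] mov  r0, #0x20 -> r0=0x20
body[4] add  r4, r2, r4 -> r4=0x10
body[5] add  r0, r1, r0 -> r0=0x70
epilogue: pop r2=0xec, sp=0x7a
epilogue: pop r1=0xcf, sp=0x7b
epilogue: pop r0=0xa8, sp=0x7c
prologue pushed ['r0', 'r1', 'r2'] at ['0x7b', '0x7a', '0x79']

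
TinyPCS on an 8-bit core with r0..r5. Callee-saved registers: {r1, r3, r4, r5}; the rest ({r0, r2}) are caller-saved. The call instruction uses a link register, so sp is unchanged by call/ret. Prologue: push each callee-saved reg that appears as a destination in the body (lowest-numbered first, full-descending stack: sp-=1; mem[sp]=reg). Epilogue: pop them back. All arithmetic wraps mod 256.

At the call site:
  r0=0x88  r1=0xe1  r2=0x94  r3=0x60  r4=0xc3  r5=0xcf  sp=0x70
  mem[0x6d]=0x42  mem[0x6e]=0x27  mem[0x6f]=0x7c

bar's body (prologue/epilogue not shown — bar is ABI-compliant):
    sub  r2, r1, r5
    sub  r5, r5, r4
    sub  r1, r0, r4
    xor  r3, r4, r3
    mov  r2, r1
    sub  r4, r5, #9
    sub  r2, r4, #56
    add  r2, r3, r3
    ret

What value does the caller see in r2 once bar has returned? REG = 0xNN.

REG = 0x46

prologue: push r1 -> mem[0x6f]=0xe1, sp=0x6f
prologue: push r3 -> mem[0x6e]=0x60, sp=0x6e
prologue: push r4 -> mem[0x6d]=0xc3, sp=0x6d
prologue: push r5 -> mem[0x6c]=0xcf, sp=0x6c
body[0] sub  r2, r1, r5 -> r2=0x12
body[1] sub  r5, r5, r4 -> r5=0x0c
body[2] sub  r1, r0, r4 -> r1=0xc5
body[3] xor  r3, r4, r3 -> r3=0xa3
body[4] mov  r2, r1 -> r2=0xc5
body[5] sub  r4, r5, #9 -> r4=0x03
body[6] sub  r2, r4, #56 -> r2=0xcb
body[7] add  r2, r3, r3 -> r2=0x46
epilogue: pop r5=0xcf, sp=0x6d
epilogue: pop r4=0xc3, sp=0x6e
epilogue: pop r3=0x60, sp=0x6f
epilogue: pop r1=0xe1, sp=0x70
r2 is caller-saved -> body value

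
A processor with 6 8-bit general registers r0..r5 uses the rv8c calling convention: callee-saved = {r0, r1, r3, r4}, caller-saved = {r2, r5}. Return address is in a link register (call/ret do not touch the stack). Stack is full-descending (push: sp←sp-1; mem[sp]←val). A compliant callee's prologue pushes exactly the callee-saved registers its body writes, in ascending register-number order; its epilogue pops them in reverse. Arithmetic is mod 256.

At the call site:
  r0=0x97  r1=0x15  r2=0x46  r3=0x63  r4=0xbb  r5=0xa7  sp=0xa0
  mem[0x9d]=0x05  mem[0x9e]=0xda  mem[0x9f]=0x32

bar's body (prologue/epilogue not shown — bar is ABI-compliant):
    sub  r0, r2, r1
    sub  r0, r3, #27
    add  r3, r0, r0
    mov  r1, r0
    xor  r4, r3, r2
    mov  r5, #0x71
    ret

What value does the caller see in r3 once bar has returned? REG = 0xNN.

prologue: push r0 → mem[0x9f]=0x97, sp=0x9f
prologue: push r1 → mem[0x9e]=0x15, sp=0x9e
prologue: push r3 → mem[0x9d]=0x63, sp=0x9d
prologue: push r4 → mem[0x9c]=0xbb, sp=0x9c
body[0] sub  r0, r2, r1 → r0=0x31
body[1] sub  r0, r3, #27 → r0=0x48
body[2] add  r3, r0, r0 → r3=0x90
body[3] mov  r1, r0 → r1=0x48
body[4] xor  r4, r3, r2 → r4=0xd6
body[5] mov  r5, #0x71 → r5=0x71
epilogue: pop r4=0xbb, sp=0x9d
epilogue: pop r3=0x63, sp=0x9e
epilogue: pop r1=0x15, sp=0x9f
epilogue: pop r0=0x97, sp=0xa0
r3 is callee-saved → restored

REG = 0x63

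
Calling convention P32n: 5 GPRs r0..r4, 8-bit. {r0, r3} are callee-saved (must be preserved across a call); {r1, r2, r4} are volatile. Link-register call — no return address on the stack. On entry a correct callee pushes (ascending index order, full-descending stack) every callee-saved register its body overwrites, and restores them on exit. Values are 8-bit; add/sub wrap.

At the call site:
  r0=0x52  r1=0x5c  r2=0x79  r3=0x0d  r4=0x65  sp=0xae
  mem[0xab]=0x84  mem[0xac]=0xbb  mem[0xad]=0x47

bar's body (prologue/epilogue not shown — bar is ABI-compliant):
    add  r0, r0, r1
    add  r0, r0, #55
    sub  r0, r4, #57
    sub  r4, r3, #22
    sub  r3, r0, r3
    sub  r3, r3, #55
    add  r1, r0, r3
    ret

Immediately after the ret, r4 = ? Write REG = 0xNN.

REG = 0xf7

prologue: push r0 → mem[0xad]=0x52, sp=0xad
prologue: push r3 → mem[0xac]=0x0d, sp=0xac
body[0] add  r0, r0, r1 → r0=0xae
body[1] add  r0, r0, #55 → r0=0xe5
body[2] sub  r0, r4, #57 → r0=0x2c
body[3] sub  r4, r3, #22 → r4=0xf7
body[4] sub  r3, r0, r3 → r3=0x1f
body[5] sub  r3, r3, #55 → r3=0xe8
body[6] add  r1, r0, r3 → r1=0x14
epilogue: pop r3=0x0d, sp=0xad
epilogue: pop r0=0x52, sp=0xae
r4 is caller-saved → body value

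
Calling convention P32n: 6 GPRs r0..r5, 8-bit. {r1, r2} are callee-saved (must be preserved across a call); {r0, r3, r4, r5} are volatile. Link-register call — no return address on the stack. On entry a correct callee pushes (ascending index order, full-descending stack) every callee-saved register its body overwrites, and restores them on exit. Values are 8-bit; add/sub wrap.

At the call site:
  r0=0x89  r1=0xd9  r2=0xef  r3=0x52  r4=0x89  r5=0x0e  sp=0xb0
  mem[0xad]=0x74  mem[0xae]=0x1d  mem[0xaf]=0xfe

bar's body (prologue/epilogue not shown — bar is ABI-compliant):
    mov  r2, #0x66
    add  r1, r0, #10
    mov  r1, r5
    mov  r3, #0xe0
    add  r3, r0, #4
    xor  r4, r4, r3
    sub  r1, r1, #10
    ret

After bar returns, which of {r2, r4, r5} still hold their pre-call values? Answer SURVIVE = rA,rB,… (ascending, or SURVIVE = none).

SURVIVE = r2,r5

prologue: push r1 → mem[0xaf]=0xd9, sp=0xaf
prologue: push r2 → mem[0xae]=0xef, sp=0xae
body[0] mov  r2, #0x66 → r2=0x66
body[1] add  r1, r0, #10 → r1=0x93
body[2] mov  r1, r5 → r1=0x0e
body[3] mov  r3, #0xe0 → r3=0xe0
body[4] add  r3, r0, #4 → r3=0x8d
body[5] xor  r4, r4, r3 → r4=0x04
body[6] sub  r1, r1, #10 → r1=0x04
epilogue: pop r2=0xef, sp=0xaf
epilogue: pop r1=0xd9, sp=0xb0
r2: callee-saved, written=True
r4: caller-saved, written=True
r5: caller-saved, written=False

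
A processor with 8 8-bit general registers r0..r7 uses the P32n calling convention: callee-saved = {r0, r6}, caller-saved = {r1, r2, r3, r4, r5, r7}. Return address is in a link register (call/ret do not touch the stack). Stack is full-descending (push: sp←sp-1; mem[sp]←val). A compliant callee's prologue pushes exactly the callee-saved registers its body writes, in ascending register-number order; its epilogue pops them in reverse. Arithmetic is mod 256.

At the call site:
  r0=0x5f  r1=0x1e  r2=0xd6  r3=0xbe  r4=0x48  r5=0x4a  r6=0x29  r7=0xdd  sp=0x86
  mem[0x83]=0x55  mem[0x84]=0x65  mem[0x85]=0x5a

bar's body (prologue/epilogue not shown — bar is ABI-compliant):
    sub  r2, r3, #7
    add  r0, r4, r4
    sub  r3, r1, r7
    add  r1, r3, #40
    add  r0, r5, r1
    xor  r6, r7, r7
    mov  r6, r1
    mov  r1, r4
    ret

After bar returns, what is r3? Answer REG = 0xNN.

REG = 0x41

prologue: push r0 → mem[0x85]=0x5f, sp=0x85
prologue: push r6 → mem[0x84]=0x29, sp=0x84
body[0] sub  r2, r3, #7 → r2=0xb7
body[1] add  r0, r4, r4 → r0=0x90
body[2] sub  r3, r1, r7 → r3=0x41
body[3] add  r1, r3, #40 → r1=0x69
body[4] add  r0, r5, r1 → r0=0xb3
body[5] xor  r6, r7, r7 → r6=0x00
body[6] mov  r6, r1 → r6=0x69
body[7] mov  r1, r4 → r1=0x48
epilogue: pop r6=0x29, sp=0x85
epilogue: pop r0=0x5f, sp=0x86
r3 is caller-saved → body value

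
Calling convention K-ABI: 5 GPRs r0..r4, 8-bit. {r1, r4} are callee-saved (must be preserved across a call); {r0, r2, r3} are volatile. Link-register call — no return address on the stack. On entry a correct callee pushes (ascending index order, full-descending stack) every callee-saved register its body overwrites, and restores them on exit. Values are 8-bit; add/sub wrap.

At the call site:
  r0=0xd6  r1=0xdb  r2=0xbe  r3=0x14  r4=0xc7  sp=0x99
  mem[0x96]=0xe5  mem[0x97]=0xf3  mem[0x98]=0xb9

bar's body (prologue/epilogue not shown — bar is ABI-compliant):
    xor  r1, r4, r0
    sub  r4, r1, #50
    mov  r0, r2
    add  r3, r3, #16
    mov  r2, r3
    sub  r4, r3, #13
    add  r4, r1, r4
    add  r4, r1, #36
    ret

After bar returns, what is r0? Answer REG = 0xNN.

REG = 0xbe

prologue: push r1 -> mem[0x98]=0xdb, sp=0x98
prologue: push r4 -> mem[0x97]=0xc7, sp=0x97
body[0] xor  r1, r4, r0 -> r1=0x11
body[1] sub  r4, r1, #50 -> r4=0xdf
body[2] mov  r0, r2 -> r0=0xbe
body[3] add  r3, r3, #16 -> r3=0x24
body[4] mov  r2, r3 -> r2=0x24
body[5] sub  r4, r3, #13 -> r4=0x17
body[6] add  r4, r1, r4 -> r4=0x28
body[7] add  r4, r1, #36 -> r4=0x35
epilogue: pop r4=0xc7, sp=0x98
epilogue: pop r1=0xdb, sp=0x99
r0 is caller-saved -> body value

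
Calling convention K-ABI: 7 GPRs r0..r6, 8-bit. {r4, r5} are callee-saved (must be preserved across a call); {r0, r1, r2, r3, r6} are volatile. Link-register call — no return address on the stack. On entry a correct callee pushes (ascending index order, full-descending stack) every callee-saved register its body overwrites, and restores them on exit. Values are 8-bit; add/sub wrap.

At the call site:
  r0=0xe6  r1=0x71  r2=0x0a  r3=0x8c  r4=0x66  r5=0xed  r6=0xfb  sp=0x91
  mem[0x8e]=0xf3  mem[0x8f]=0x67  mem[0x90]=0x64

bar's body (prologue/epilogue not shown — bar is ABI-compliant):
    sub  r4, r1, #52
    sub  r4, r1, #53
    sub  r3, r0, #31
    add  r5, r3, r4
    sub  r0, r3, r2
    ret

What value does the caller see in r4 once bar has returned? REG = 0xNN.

prologue: push r4 → mem[0x90]=0x66, sp=0x90
prologue: push r5 → mem[0x8f]=0xed, sp=0x8f
body[0] sub  r4, r1, #52 → r4=0x3d
body[1] sub  r4, r1, #53 → r4=0x3c
body[2] sub  r3, r0, #31 → r3=0xc7
body[3] add  r5, r3, r4 → r5=0x03
body[4] sub  r0, r3, r2 → r0=0xbd
epilogue: pop r5=0xed, sp=0x90
epilogue: pop r4=0x66, sp=0x91
r4 is callee-saved → restored

REG = 0x66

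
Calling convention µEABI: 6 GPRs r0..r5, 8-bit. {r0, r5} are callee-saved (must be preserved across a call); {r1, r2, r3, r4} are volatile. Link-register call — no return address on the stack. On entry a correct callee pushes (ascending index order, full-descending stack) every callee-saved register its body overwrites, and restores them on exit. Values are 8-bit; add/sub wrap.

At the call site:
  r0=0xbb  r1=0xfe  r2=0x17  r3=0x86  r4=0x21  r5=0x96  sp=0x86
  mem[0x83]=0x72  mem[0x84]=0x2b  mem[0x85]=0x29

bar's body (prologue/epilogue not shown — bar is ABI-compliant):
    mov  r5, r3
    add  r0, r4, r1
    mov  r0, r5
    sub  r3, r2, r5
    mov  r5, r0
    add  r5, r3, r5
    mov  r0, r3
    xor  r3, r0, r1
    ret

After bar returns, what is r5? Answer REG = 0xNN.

prologue: push r0 → mem[0x85]=0xbb, sp=0x85
prologue: push r5 → mem[0x84]=0x96, sp=0x84
body[0] mov  r5, r3 → r5=0x86
body[1] add  r0, r4, r1 → r0=0x1f
body[2] mov  r0, r5 → r0=0x86
body[3] sub  r3, r2, r5 → r3=0x91
body[4] mov  r5, r0 → r5=0x86
body[5] add  r5, r3, r5 → r5=0x17
body[6] mov  r0, r3 → r0=0x91
body[7] xor  r3, r0, r1 → r3=0x6f
epilogue: pop r5=0x96, sp=0x85
epilogue: pop r0=0xbb, sp=0x86
r5 is callee-saved → restored

REG = 0x96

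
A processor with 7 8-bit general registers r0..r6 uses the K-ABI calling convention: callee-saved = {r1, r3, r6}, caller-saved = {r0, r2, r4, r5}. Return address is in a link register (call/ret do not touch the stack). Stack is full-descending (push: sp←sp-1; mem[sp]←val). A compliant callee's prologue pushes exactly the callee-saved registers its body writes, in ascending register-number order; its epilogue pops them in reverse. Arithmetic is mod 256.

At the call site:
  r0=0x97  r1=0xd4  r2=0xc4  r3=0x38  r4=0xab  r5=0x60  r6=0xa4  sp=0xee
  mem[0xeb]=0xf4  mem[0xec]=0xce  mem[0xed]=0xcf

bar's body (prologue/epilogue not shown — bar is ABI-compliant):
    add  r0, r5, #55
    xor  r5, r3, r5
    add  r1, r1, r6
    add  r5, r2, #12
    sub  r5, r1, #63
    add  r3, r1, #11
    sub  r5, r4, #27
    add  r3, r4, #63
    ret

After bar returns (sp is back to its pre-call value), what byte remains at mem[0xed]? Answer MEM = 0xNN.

MEM = 0xd4

prologue: push r1 -> mem[0xed]=0xd4, sp=0xed
prologue: push r3 -> mem[0xec]=0x38, sp=0xec
body[0] add  r0, r5, #55 -> r0=0x97
body[1] xor  r5, r3, r5 -> r5=0x58
body[2] add  r1, r1, r6 -> r1=0x78
body[3] add  r5, r2, #12 -> r5=0xd0
body[4] sub  r5, r1, #63 -> r5=0x39
body[5] add  r3, r1, #11 -> r3=0x83
body[6] sub  r5, r4, #27 -> r5=0x90
body[7] add  r3, r4, #63 -> r3=0xea
epilogue: pop r3=0x38, sp=0xed
epilogue: pop r1=0xd4, sp=0xee
prologue pushed ['r1', 'r3'] at ['0xed', '0xec']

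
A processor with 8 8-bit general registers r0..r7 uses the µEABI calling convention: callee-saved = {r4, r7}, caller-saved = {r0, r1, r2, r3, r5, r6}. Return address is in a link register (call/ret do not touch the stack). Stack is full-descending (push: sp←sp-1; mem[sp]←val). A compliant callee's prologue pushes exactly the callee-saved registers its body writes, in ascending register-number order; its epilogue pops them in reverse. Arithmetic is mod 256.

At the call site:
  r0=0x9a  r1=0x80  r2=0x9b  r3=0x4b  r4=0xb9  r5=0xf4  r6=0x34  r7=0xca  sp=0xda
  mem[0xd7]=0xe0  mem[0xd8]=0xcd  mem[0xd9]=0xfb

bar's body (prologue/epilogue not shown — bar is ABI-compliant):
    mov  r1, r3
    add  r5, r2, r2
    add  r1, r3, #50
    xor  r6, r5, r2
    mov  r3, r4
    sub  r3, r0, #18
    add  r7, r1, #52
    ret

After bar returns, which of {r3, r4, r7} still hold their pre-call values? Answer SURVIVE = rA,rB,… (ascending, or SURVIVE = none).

SURVIVE = r4,r7

prologue: push r7 → mem[0xd9]=0xca, sp=0xd9
body[0] mov  r1, r3 → r1=0x4b
body[1] add  r5, r2, r2 → r5=0x36
body[2] add  r1, r3, #50 → r1=0x7d
body[3] xor  r6, r5, r2 → r6=0xad
body[4] mov  r3, r4 → r3=0xb9
body[5] sub  r3, r0, #18 → r3=0x88
body[6] add  r7, r1, #52 → r7=0xb1
epilogue: pop r7=0xca, sp=0xda
r3: caller-saved, written=True
r4: callee-saved, written=False
r7: callee-saved, written=True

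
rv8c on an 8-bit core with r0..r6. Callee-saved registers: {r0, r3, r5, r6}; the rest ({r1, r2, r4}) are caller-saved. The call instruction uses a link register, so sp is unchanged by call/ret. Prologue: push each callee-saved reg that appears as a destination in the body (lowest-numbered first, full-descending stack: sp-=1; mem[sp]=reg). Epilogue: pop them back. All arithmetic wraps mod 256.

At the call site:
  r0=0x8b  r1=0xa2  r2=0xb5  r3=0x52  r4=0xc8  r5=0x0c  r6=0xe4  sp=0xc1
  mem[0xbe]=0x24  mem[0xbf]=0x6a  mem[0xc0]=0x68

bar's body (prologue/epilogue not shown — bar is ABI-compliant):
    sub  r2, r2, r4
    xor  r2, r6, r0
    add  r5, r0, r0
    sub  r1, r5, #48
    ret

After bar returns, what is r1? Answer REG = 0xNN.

REG = 0xe6

prologue: push r5 -> mem[0xc0]=0x0c, sp=0xc0
body[0] sub  r2, r2, r4 -> r2=0xed
body[1] xor  r2, r6, r0 -> r2=0x6f
body[2] add  r5, r0, r0 -> r5=0x16
body[3] sub  r1, r5, #48 -> r1=0xe6
epilogue: pop r5=0x0c, sp=0xc1
r1 is caller-saved -> body value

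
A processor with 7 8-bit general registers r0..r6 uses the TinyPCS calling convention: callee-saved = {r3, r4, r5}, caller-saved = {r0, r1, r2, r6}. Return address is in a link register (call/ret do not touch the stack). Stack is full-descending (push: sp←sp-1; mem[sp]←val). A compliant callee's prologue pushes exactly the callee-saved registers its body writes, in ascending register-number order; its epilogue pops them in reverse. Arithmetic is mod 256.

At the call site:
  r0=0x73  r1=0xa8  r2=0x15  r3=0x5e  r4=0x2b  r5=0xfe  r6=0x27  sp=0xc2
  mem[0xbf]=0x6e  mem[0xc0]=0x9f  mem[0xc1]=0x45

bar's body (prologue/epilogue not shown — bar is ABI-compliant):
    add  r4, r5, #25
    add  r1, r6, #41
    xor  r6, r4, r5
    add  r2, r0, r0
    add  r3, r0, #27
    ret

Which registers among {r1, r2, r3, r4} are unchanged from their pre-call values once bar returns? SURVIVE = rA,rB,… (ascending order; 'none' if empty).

prologue: push r3 → mem[0xc1]=0x5e, sp=0xc1
prologue: push r4 → mem[0xc0]=0x2b, sp=0xc0
body[0] add  r4, r5, #25 → r4=0x17
body[1] add  r1, r6, #41 → r1=0x50
body[2] xor  r6, r4, r5 → r6=0xe9
body[3] add  r2, r0, r0 → r2=0xe6
body[4] add  r3, r0, #27 → r3=0x8e
epilogue: pop r4=0x2b, sp=0xc1
epilogue: pop r3=0x5e, sp=0xc2
r1: caller-saved, written=True
r2: caller-saved, written=True
r3: callee-saved, written=True
r4: callee-saved, written=True

SURVIVE = r3,r4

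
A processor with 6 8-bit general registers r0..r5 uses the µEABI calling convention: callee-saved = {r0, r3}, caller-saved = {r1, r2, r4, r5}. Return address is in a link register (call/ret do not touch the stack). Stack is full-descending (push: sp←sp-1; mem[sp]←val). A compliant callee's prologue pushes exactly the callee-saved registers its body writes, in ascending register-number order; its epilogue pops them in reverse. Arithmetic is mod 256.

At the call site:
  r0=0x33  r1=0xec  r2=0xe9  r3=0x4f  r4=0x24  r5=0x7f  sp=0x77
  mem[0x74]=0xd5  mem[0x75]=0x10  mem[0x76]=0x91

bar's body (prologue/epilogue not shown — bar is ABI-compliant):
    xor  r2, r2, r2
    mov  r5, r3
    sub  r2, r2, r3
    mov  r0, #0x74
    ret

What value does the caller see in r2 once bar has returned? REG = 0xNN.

prologue: push r0 → mem[0x76]=0x33, sp=0x76
body[0] xor  r2, r2, r2 → r2=0x00
body[1] mov  r5, r3 → r5=0x4f
body[2] sub  r2, r2, r3 → r2=0xb1
body[3] mov  r0, #0x74 → r0=0x74
epilogue: pop r0=0x33, sp=0x77
r2 is caller-saved → body value

REG = 0xb1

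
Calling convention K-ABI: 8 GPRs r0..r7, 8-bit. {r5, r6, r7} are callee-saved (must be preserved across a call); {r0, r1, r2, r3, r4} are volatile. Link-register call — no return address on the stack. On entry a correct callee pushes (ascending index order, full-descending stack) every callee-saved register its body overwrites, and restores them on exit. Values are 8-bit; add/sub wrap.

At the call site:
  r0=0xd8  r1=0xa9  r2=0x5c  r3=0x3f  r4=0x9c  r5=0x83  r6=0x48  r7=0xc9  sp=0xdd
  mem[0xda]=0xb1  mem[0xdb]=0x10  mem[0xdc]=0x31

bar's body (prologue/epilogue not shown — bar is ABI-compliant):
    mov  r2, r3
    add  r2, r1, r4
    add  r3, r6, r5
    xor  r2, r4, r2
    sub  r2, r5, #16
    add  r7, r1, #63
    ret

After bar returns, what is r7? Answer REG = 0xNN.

prologue: push r7 -> mem[0xdc]=0xc9, sp=0xdc
body[0] mov  r2, r3 -> r2=0x3f
body[1] add  r2, r1, r4 -> r2=0x45
body[2] add  r3, r6, r5 -> r3=0xcb
body[3] xor  r2, r4, r2 -> r2=0xd9
body[4] sub  r2, r5, #16 -> r2=0x73
body[5] add  r7, r1, #63 -> r7=0xe8
epilogue: pop r7=0xc9, sp=0xdd
r7 is callee-saved -> restored

REG = 0xc9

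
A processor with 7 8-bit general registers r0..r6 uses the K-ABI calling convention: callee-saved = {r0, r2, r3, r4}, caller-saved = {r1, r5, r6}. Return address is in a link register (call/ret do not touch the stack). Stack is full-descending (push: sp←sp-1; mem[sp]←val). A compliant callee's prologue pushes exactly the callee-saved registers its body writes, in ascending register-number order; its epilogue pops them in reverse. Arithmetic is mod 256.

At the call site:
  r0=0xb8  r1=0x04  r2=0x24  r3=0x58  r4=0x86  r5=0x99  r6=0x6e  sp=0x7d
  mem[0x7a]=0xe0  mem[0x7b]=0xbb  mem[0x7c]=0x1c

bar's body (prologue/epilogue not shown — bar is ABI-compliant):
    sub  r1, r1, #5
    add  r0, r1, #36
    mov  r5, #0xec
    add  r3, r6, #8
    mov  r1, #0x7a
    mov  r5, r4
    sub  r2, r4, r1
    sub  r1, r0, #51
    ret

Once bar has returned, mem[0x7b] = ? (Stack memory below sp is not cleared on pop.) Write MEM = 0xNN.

prologue: push r0 -> mem[0x7c]=0xb8, sp=0x7c
prologue: push r2 -> mem[0x7b]=0x24, sp=0x7b
prologue: push r3 -> mem[0x7a]=0x58, sp=0x7a
body[0] sub  r1, r1, #5 -> r1=0xff
body[1] add  r0, r1, #36 -> r0=0x23
body[2] mov  r5, #0xec -> r5=0xec
body[3] add  r3, r6, #8 -> r3=0x76
body[4] mov  r1, #0x7a -> r1=0x7a
body[5] mov  r5, r4 -> r5=0x86
body[6] sub  r2, r4, r1 -> r2=0x0c
body[7] sub  r1, r0, #51 -> r1=0xf0
epilogue: pop r3=0x58, sp=0x7b
epilogue: pop r2=0x24, sp=0x7c
epilogue: pop r0=0xb8, sp=0x7d
prologue pushed ['r0', 'r2', 'r3'] at ['0x7c', '0x7b', '0x7a']

MEM = 0x24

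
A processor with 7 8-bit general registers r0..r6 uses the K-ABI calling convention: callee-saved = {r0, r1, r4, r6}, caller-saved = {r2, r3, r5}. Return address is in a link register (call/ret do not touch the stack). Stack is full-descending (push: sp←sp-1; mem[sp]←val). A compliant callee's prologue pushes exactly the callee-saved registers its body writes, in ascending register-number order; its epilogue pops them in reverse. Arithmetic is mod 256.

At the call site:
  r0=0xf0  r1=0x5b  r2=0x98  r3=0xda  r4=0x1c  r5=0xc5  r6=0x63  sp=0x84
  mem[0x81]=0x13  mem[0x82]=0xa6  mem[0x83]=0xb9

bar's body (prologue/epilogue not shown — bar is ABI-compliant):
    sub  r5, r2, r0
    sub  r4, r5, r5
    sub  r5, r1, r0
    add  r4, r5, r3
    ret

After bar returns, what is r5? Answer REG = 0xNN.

REG = 0x6b

prologue: push r4 → mem[0x83]=0x1c, sp=0x83
body[0] sub  r5, r2, r0 → r5=0xa8
body[1] sub  r4, r5, r5 → r4=0x00
body[2] sub  r5, r1, r0 → r5=0x6b
body[3] add  r4, r5, r3 → r4=0x45
epilogue: pop r4=0x1c, sp=0x84
r5 is caller-saved → body value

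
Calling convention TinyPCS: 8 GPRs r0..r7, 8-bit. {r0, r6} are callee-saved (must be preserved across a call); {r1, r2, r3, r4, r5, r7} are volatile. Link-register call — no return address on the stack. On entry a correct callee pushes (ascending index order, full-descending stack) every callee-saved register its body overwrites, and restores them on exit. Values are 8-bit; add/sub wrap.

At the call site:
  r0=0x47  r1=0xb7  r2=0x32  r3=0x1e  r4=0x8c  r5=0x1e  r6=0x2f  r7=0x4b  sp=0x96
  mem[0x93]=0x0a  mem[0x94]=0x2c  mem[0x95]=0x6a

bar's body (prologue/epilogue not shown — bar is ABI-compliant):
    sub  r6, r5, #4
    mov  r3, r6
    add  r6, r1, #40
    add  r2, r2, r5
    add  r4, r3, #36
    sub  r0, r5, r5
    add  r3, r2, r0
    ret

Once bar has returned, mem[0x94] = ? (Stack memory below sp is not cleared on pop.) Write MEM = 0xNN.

prologue: push r0 → mem[0x95]=0x47, sp=0x95
prologue: push r6 → mem[0x94]=0x2f, sp=0x94
body[0] sub  r6, r5, #4 → r6=0x1a
body[1] mov  r3, r6 → r3=0x1a
body[2] add  r6, r1, #40 → r6=0xdf
body[3] add  r2, r2, r5 → r2=0x50
body[4] add  r4, r3, #36 → r4=0x3e
body[5] sub  r0, r5, r5 → r0=0x00
body[6] add  r3, r2, r0 → r3=0x50
epilogue: pop r6=0x2f, sp=0x95
epilogue: pop r0=0x47, sp=0x96
prologue pushed ['r0', 'r6'] at ['0x95', '0x94']

MEM = 0x2f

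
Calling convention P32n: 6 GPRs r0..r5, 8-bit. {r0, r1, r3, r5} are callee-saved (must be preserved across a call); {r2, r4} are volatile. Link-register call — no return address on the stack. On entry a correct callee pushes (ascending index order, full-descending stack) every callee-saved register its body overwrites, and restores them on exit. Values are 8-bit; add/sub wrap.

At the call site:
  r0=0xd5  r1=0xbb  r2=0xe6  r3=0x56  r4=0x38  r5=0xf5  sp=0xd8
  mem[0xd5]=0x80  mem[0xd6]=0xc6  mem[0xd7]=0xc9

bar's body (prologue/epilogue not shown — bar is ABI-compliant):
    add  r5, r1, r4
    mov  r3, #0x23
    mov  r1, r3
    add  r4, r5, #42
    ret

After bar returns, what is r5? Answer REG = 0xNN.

prologue: push r1 -> mem[0xd7]=0xbb, sp=0xd7
prologue: push r3 -> mem[0xd6]=0x56, sp=0xd6
prologue: push r5 -> mem[0xd5]=0xf5, sp=0xd5
body[0] add  r5, r1, r4 -> r5=0xf3
body[1] mov  r3, #0x23 -> r3=0x23
body[2] mov  r1, r3 -> r1=0x23
body[3] add  r4, r5, #42 -> r4=0x1d
epilogue: pop r5=0xf5, sp=0xd6
epilogue: pop r3=0x56, sp=0xd7
epilogue: pop r1=0xbb, sp=0xd8
r5 is callee-saved -> restored

REG = 0xf5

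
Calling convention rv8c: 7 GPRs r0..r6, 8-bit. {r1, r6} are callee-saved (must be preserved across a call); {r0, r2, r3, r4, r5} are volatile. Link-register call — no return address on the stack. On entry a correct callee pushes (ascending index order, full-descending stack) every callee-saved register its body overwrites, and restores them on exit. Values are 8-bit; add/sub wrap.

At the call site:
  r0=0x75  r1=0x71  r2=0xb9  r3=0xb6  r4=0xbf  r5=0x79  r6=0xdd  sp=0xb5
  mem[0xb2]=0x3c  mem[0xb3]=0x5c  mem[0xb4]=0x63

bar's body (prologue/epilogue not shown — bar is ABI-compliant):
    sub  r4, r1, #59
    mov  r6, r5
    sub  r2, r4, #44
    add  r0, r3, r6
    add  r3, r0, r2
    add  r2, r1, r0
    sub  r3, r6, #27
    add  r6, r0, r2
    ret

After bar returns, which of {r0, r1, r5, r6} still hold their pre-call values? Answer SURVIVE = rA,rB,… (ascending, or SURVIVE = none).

prologue: push r6 → mem[0xb4]=0xdd, sp=0xb4
body[0] sub  r4, r1, #59 → r4=0x36
body[1] mov  r6, r5 → r6=0x79
body[2] sub  r2, r4, #44 → r2=0x0a
body[3] add  r0, r3, r6 → r0=0x2f
body[4] add  r3, r0, r2 → r3=0x39
body[5] add  r2, r1, r0 → r2=0xa0
body[6] sub  r3, r6, #27 → r3=0x5e
body[7] add  r6, r0, r2 → r6=0xcf
epilogue: pop r6=0xdd, sp=0xb5
r0: caller-saved, written=True
r1: callee-saved, written=False
r5: caller-saved, written=False
r6: callee-saved, written=True

SURVIVE = r1,r5,r6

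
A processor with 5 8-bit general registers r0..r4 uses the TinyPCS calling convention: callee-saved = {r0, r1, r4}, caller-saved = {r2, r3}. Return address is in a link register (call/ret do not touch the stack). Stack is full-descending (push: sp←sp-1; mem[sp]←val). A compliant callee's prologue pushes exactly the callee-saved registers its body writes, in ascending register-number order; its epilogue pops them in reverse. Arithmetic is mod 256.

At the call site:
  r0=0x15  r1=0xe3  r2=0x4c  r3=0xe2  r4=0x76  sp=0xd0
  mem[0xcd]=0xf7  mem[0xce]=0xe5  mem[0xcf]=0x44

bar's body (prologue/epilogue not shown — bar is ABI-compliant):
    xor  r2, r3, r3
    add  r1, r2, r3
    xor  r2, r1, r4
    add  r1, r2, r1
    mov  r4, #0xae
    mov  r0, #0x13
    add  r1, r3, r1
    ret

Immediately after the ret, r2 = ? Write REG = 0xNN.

prologue: push r0 → mem[0xcf]=0x15, sp=0xcf
prologue: push r1 → mem[0xce]=0xe3, sp=0xce
prologue: push r4 → mem[0xcd]=0x76, sp=0xcd
body[0] xor  r2, r3, r3 → r2=0x00
body[1] add  r1, r2, r3 → r1=0xe2
body[2] xor  r2, r1, r4 → r2=0x94
body[3] add  r1, r2, r1 → r1=0x76
body[4] mov  r4, #0xae → r4=0xae
body[5] mov  r0, #0x13 → r0=0x13
body[6] add  r1, r3, r1 → r1=0x58
epilogue: pop r4=0x76, sp=0xce
epilogue: pop r1=0xe3, sp=0xcf
epilogue: pop r0=0x15, sp=0xd0
r2 is caller-saved → body value

REG = 0x94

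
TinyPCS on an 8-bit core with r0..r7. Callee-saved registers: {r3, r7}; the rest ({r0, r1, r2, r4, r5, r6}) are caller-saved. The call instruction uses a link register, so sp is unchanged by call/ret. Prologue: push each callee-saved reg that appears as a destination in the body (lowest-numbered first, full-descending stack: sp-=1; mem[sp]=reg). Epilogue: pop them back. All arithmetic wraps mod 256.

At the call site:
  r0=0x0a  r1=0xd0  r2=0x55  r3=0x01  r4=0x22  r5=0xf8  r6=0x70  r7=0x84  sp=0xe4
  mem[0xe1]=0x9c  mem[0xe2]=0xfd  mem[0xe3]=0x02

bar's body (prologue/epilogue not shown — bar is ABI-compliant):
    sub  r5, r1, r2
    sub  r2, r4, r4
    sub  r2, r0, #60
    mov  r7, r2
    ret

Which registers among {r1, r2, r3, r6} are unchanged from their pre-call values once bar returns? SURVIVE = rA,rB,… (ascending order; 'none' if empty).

SURVIVE = r1,r3,r6

prologue: push r7 → mem[0xe3]=0x84, sp=0xe3
body[0] sub  r5, r1, r2 → r5=0x7b
body[1] sub  r2, r4, r4 → r2=0x00
body[2] sub  r2, r0, #60 → r2=0xce
body[3] mov  r7, r2 → r7=0xce
epilogue: pop r7=0x84, sp=0xe4
r1: caller-saved, written=False
r2: caller-saved, written=True
r3: callee-saved, written=False
r6: caller-saved, written=False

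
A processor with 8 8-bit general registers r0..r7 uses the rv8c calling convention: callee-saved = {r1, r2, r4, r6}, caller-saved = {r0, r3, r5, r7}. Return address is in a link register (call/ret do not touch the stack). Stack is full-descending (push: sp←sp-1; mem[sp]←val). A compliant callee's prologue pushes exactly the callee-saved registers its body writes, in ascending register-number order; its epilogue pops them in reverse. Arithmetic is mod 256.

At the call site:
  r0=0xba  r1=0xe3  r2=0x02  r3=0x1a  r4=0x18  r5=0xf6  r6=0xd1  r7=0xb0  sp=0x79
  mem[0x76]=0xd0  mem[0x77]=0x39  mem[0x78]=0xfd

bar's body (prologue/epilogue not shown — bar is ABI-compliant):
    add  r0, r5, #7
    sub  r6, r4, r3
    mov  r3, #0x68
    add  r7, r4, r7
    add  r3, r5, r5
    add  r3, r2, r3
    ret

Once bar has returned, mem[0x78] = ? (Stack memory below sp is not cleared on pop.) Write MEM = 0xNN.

prologue: push r6 → mem[0x78]=0xd1, sp=0x78
body[0] add  r0, r5, #7 → r0=0xfd
body[1] sub  r6, r4, r3 → r6=0xfe
body[2] mov  r3, #0x68 → r3=0x68
body[3] add  r7, r4, r7 → r7=0xc8
body[4] add  r3, r5, r5 → r3=0xec
body[5] add  r3, r2, r3 → r3=0xee
epilogue: pop r6=0xd1, sp=0x79
prologue pushed ['r6'] at ['0x78']

MEM = 0xd1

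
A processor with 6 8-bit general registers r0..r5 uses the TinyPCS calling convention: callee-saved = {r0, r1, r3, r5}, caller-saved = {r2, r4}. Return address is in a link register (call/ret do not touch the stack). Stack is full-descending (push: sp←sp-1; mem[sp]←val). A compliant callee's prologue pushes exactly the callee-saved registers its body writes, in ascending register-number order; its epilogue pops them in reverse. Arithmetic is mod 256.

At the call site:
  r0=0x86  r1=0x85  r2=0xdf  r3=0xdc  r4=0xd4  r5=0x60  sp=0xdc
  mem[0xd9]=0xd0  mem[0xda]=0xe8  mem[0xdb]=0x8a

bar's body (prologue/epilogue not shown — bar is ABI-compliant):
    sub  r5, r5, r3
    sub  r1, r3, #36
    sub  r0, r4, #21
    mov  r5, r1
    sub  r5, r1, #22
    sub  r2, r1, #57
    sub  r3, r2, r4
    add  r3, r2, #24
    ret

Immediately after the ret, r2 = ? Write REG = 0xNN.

prologue: push r0 -> mem[0xdb]=0x86, sp=0xdb
prologue: push r1 -> mem[0xda]=0x85, sp=0xda
prologue: push r3 -> mem[0xd9]=0xdc, sp=0xd9
prologue: push r5 -> mem[0xd8]=0x60, sp=0xd8
body[0] sub  r5, r5, r3 -> r5=0x84
body[1] sub  r1, r3, #36 -> r1=0xb8
body[2] sub  r0, r4, #21 -> r0=0xbf
body[3] mov  r5, r1 -> r5=0xb8
body[4] sub  r5, r1, #22 -> r5=0xa2
body[5] sub  r2, r1, #57 -> r2=0x7f
body[6] sub  r3, r2, r4 -> r3=0xab
body[7] add  r3, r2, #24 -> r3=0x97
epilogue: pop r5=0x60, sp=0xd9
epilogue: pop r3=0xdc, sp=0xda
epilogue: pop r1=0x85, sp=0xdb
epilogue: pop r0=0x86, sp=0xdc
r2 is caller-saved -> body value

REG = 0x7f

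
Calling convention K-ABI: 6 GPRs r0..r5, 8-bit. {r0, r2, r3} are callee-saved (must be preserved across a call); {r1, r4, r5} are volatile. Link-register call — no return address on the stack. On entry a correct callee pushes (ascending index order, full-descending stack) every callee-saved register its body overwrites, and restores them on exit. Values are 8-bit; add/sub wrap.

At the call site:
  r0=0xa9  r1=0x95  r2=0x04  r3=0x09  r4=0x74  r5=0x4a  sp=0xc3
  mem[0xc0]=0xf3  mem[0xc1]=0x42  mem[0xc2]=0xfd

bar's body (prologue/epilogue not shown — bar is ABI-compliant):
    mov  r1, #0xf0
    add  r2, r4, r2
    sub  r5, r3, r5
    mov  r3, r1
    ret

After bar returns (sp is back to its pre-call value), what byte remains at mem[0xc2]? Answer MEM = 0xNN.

prologue: push r2 -> mem[0xc2]=0x04, sp=0xc2
prologue: push r3 -> mem[0xc1]=0x09, sp=0xc1
body[0] mov  r1, #0xf0 -> r1=0xf0
body[1] add  r2, r4, r2 -> r2=0x78
body[2] sub  r5, r3, r5 -> r5=0xbf
body[3] mov  r3, r1 -> r3=0xf0
epilogue: pop r3=0x09, sp=0xc2
epilogue: pop r2=0x04, sp=0xc3
prologue pushed ['r2', 'r3'] at ['0xc2', '0xc1']

MEM = 0x04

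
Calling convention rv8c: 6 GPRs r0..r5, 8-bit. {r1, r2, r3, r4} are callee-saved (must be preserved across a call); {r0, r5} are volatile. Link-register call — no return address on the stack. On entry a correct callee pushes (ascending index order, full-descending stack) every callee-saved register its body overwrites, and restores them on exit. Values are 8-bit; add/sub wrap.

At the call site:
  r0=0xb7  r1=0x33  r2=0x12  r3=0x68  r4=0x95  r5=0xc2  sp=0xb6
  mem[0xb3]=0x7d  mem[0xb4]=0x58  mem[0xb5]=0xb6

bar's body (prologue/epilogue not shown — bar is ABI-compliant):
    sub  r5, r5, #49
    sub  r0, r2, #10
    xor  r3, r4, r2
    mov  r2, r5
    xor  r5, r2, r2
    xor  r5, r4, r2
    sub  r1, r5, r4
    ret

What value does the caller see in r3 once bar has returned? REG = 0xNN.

prologue: push r1 → mem[0xb5]=0x33, sp=0xb5
prologue: push r2 → mem[0xb4]=0x12, sp=0xb4
prologue: push r3 → mem[0xb3]=0x68, sp=0xb3
body[0] sub  r5, r5, #49 → r5=0x91
body[1] sub  r0, r2, #10 → r0=0x08
body[2] xor  r3, r4, r2 → r3=0x87
body[3] mov  r2, r5 → r2=0x91
body[4] xor  r5, r2, r2 → r5=0x00
body[5] xor  r5, r4, r2 → r5=0x04
body[6] sub  r1, r5, r4 → r1=0x6f
epilogue: pop r3=0x68, sp=0xb4
epilogue: pop r2=0x12, sp=0xb5
epilogue: pop r1=0x33, sp=0xb6
r3 is callee-saved → restored

REG = 0x68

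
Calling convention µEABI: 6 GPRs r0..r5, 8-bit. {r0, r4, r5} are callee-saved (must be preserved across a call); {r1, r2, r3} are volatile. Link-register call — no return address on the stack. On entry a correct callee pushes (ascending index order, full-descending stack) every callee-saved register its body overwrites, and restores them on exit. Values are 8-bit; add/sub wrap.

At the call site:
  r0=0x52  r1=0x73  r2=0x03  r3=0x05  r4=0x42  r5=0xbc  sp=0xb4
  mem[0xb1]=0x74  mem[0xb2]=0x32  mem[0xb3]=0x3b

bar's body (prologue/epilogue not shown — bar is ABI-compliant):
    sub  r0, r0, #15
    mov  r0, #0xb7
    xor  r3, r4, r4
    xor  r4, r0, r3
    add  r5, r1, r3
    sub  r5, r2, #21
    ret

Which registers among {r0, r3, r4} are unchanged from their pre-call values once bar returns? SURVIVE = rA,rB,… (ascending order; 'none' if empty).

prologue: push r0 -> mem[0xb3]=0x52, sp=0xb3
prologue: push r4 -> mem[0xb2]=0x42, sp=0xb2
prologue: push r5 -> mem[0xb1]=0xbc, sp=0xb1
body[0] sub  r0, r0, #15 -> r0=0x43
body[1] mov  r0, #0xb7 -> r0=0xb7
body[2] xor  r3, r4, r4 -> r3=0x00
body[3] xor  r4, r0, r3 -> r4=0xb7
body[4] add  r5, r1, r3 -> r5=0x73
body[5] sub  r5, r2, #21 -> r5=0xee
epilogue: pop r5=0xbc, sp=0xb2
epilogue: pop r4=0x42, sp=0xb3
epilogue: pop r0=0x52, sp=0xb4
r0: callee-saved, written=True
r3: caller-saved, written=True
r4: callee-saved, written=True

SURVIVE = r0,r4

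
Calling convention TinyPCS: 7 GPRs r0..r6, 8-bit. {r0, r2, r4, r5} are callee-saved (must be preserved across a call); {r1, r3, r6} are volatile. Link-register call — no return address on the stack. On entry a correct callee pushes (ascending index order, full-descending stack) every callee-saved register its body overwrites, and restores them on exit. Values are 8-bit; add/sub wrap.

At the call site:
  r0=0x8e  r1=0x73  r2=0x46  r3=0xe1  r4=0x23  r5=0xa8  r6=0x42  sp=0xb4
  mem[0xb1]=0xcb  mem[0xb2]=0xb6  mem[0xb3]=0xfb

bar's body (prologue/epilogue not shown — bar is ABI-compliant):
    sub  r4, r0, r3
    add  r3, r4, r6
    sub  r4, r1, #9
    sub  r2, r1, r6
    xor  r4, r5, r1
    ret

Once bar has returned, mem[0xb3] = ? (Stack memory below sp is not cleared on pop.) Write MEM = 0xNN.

MEM = 0x46

prologue: push r2 → mem[0xb3]=0x46, sp=0xb3
prologue: push r4 → mem[0xb2]=0x23, sp=0xb2
body[0] sub  r4, r0, r3 → r4=0xad
body[1] add  r3, r4, r6 → r3=0xef
body[2] sub  r4, r1, #9 → r4=0x6a
body[3] sub  r2, r1, r6 → r2=0x31
body[4] xor  r4, r5, r1 → r4=0xdb
epilogue: pop r4=0x23, sp=0xb3
epilogue: pop r2=0x46, sp=0xb4
prologue pushed ['r2', 'r4'] at ['0xb3', '0xb2']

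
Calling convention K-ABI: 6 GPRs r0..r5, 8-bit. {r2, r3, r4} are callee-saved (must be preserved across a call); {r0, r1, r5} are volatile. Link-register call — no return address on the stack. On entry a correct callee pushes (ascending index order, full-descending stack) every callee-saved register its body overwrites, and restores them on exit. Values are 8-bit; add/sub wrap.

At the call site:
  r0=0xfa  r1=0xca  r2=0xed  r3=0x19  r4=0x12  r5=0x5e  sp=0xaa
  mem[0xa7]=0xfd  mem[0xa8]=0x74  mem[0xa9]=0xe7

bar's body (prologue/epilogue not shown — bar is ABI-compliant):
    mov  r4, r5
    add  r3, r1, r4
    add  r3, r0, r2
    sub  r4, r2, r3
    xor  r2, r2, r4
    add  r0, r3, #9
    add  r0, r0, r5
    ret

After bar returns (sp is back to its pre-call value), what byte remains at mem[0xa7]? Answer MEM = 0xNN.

prologue: push r2 -> mem[0xa9]=0xed, sp=0xa9
prologue: push r3 -> mem[0xa8]=0x19, sp=0xa8
prologue: push r4 -> mem[0xa7]=0x12, sp=0xa7
body[0] mov  r4, r5 -> r4=0x5e
body[1] add  r3, r1, r4 -> r3=0x28
body[2] add  r3, r0, r2 -> r3=0xe7
body[3] sub  r4, r2, r3 -> r4=0x06
body[4] xor  r2, r2, r4 -> r2=0xeb
body[5] add  r0, r3, #9 -> r0=0xf0
body[6] add  r0, r0, r5 -> r0=0x4e
epilogue: pop r4=0x12, sp=0xa8
epilogue: pop r3=0x19, sp=0xa9
epilogue: pop r2=0xed, sp=0xaa
prologue pushed ['r2', 'r3', 'r4'] at ['0xa9', '0xa8', '0xa7']

MEM = 0x12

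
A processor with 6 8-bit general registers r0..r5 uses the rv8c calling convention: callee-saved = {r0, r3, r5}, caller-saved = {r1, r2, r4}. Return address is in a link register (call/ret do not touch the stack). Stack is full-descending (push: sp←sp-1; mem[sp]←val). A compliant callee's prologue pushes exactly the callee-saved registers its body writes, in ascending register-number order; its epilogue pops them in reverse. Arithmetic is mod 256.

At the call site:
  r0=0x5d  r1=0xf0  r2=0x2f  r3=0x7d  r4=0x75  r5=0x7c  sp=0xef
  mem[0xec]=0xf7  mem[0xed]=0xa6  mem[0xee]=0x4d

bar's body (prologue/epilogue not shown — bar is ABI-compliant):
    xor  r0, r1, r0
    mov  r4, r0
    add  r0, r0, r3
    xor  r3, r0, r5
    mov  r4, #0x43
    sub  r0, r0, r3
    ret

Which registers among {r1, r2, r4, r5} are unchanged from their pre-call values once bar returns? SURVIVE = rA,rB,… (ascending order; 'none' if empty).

SURVIVE = r1,r2,r5

prologue: push r0 → mem[0xee]=0x5d, sp=0xee
prologue: push r3 → mem[0xed]=0x7d, sp=0xed
body[0] xor  r0, r1, r0 → r0=0xad
body[1] mov  r4, r0 → r4=0xad
body[2] add  r0, r0, r3 → r0=0x2a
body[3] xor  r3, r0, r5 → r3=0x56
body[4] mov  r4, #0x43 → r4=0x43
body[5] sub  r0, r0, r3 → r0=0xd4
epilogue: pop r3=0x7d, sp=0xee
epilogue: pop r0=0x5d, sp=0xef
r1: caller-saved, written=False
r2: caller-saved, written=False
r4: caller-saved, written=True
r5: callee-saved, written=False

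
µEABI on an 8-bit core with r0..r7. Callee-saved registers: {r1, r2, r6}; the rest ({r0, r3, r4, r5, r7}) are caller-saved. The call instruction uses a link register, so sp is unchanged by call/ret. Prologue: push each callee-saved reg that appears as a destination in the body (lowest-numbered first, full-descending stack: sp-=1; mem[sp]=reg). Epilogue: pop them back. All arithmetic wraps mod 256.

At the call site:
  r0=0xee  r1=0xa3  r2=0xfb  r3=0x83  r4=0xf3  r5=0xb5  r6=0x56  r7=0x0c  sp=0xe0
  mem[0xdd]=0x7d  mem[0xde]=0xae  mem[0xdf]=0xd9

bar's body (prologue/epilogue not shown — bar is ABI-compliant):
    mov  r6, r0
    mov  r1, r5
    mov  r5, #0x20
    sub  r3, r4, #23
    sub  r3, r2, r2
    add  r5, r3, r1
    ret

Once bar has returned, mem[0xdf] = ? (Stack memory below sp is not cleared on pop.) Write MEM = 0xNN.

MEM = 0xa3

prologue: push r1 -> mem[0xdf]=0xa3, sp=0xdf
prologue: push r6 -> mem[0xde]=0x56, sp=0xde
body[0] mov  r6, r0 -> r6=0xee
body[1] mov  r1, r5 -> r1=0xb5
body[2] mov  r5, #0x20 -> r5=0x20
body[3] sub  r3, r4, #23 -> r3=0xdc
body[4] sub  r3, r2, r2 -> r3=0x00
body[5] add  r5, r3, r1 -> r5=0xb5
epilogue: pop r6=0x56, sp=0xdf
epilogue: pop r1=0xa3, sp=0xe0
prologue pushed ['r1', 'r6'] at ['0xdf', '0xde']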